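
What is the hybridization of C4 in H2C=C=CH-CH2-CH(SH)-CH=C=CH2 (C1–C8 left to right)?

C4 carries 4 σ bonds, giving a steric number of 4, so it is sp3.

sp^3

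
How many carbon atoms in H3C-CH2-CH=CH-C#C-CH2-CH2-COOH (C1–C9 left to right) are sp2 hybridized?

C1: sp3
C2: sp3
C3: sp2 ✓
C4: sp2 ✓
C5: sp
C6: sp
C7: sp3
C8: sp3
C9: sp2 ✓
C3, C4, C9 → 3 sp2 carbons.

3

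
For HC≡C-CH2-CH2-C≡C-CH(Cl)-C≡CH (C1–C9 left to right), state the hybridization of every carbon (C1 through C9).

C1 (2 σ bonds, plus two π bonds) has steric number 2: sp.
C2: 2 σ bonds, plus two π bonds; 2 regions of electron density → sp.
C3 — 4 σ bonds. Steric number 4, so sp3.
C4 has 4 σ bonds: steric number 4 → sp3.
C5: 2 σ bonds, plus two π bonds — 2 electron domains, sp.
C6 carries 2 σ bonds, plus two π bonds, giving a steric number of 2, so it is sp.
C7 (4 σ bonds) has steric number 4: sp3.
C8: 2 σ bonds, plus two π bonds; 2 regions of electron density → sp.
C9: 2 σ bonds, plus two π bonds — 2 electron domains, sp.

C1 sp, C2 sp, C3 sp3, C4 sp3, C5 sp, C6 sp, C7 sp3, C8 sp, C9 sp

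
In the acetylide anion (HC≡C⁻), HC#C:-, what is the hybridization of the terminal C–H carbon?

sp

The terminal C–H carbon — 2 σ bonds, plus two π bonds. Steric number 2, so sp.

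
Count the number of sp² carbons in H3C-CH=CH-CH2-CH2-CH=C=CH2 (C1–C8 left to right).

4

C1: sp3
C2: sp2 ✓
C3: sp2 ✓
C4: sp3
C5: sp3
C6: sp2 ✓
C7: sp
C8: sp2 ✓
C2, C3, C6, C8 → 4 sp2 carbons.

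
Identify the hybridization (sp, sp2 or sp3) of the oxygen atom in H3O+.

sp3

Three σ bonds + one lone pair = steric number 4 → sp3.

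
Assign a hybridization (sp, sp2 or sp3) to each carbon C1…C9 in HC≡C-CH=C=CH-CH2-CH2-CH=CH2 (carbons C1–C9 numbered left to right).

C1 sp, C2 sp, C3 sp2, C4 sp, C5 sp2, C6 sp3, C7 sp3, C8 sp2, C9 sp2

C1: 2 σ bonds, plus two π bonds — 2 electron domains, sp.
C2 has 2 σ bonds, plus two π bonds: steric number 2 → sp.
C3 has 3 σ bonds, plus one π bond: steric number 3 → sp2.
C4 is sp: 2 σ bonds, plus two π bonds, 2 electron-density regions.
C5 carries 3 σ bonds, plus one π bond, giving a steric number of 3, so it is sp2.
C6: 4 σ bonds — 4 electron domains, sp3.
C7: 4 σ bonds — 4 electron domains, sp3.
C8 — 3 σ bonds, plus one π bond. Steric number 3, so sp2.
C9: 3 σ bonds, plus one π bond — 3 electron domains, sp2.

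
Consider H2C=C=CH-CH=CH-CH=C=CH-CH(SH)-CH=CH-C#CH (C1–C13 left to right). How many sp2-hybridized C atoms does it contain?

8

C1: sp2 ✓
C2: sp
C3: sp2 ✓
C4: sp2 ✓
C5: sp2 ✓
C6: sp2 ✓
C7: sp
C8: sp2 ✓
C9: sp3
C10: sp2 ✓
C11: sp2 ✓
C12: sp
C13: sp
C1, C3, C4, C5, C6, C8, C10, C11 → 8 sp2 carbons.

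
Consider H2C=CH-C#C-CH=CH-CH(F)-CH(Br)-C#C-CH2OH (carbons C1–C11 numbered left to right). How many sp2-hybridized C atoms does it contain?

4

C1: sp2 ✓
C2: sp2 ✓
C3: sp
C4: sp
C5: sp2 ✓
C6: sp2 ✓
C7: sp3
C8: sp3
C9: sp
C10: sp
C11: sp3
C1, C2, C5, C6 → 4 sp2 carbons.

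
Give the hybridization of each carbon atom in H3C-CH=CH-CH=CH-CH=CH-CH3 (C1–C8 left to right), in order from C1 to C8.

C1 sp3, C2 sp2, C3 sp2, C4 sp2, C5 sp2, C6 sp2, C7 sp2, C8 sp3

C1: 4 σ bonds; 4 regions of electron density → sp3.
C2 is sp2: 3 σ bonds, plus one π bond, 3 electron-density regions.
C3 is sp2: 3 σ bonds, plus one π bond, 3 electron-density regions.
C4 — 3 σ bonds, plus one π bond. Steric number 3, so sp2.
C5 — 3 σ bonds, plus one π bond. Steric number 3, so sp2.
C6 has 3 σ bonds, plus one π bond: steric number 3 → sp2.
C7: 3 σ bonds, plus one π bond — 3 electron domains, sp2.
C8: 4 σ bonds; 4 regions of electron density → sp3.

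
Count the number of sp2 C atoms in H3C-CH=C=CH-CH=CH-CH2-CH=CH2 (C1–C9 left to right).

C1: sp3
C2: sp2 ✓
C3: sp
C4: sp2 ✓
C5: sp2 ✓
C6: sp2 ✓
C7: sp3
C8: sp2 ✓
C9: sp2 ✓
C2, C4, C5, C6, C8, C9 → 6 sp2 carbons.

6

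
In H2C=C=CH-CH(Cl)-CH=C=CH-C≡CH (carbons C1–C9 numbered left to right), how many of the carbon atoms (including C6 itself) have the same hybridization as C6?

4

C6 is sp (two π bonds).
C1: sp2
C2: sp ✓
C3: sp2
C4: sp3
C5: sp2
C6: sp ✓
C7: sp2
C8: sp ✓
C9: sp ✓
4 carbons are sp.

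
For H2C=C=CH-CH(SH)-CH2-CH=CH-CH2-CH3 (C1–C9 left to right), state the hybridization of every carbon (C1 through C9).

C1 carries 3 σ bonds, plus one π bond, giving a steric number of 3, so it is sp2.
C2: 2 σ bonds, plus two π bonds; 2 regions of electron density → sp.
C3 (3 σ bonds, plus one π bond) has steric number 3: sp2.
C4 is sp3: 4 σ bonds, 4 electron-density regions.
C5 (4 σ bonds) has steric number 4: sp3.
C6: 3 σ bonds, plus one π bond — 3 electron domains, sp2.
C7 is sp2: 3 σ bonds, plus one π bond, 3 electron-density regions.
C8: 4 σ bonds — 4 electron domains, sp3.
C9: 4 σ bonds; 4 regions of electron density → sp3.

C1 sp2, C2 sp, C3 sp2, C4 sp3, C5 sp3, C6 sp2, C7 sp2, C8 sp3, C9 sp3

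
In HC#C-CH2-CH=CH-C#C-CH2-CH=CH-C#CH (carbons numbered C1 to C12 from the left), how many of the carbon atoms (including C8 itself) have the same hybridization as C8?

2

C8 is sp3 (only σ bonds).
C1: sp
C2: sp
C3: sp3 ✓
C4: sp2
C5: sp2
C6: sp
C7: sp
C8: sp3 ✓
C9: sp2
C10: sp2
C11: sp
C12: sp
2 carbons are sp3.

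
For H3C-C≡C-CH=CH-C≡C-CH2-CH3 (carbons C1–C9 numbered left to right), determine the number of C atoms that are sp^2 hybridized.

2

C1: sp3
C2: sp
C3: sp
C4: sp2 ✓
C5: sp2 ✓
C6: sp
C7: sp
C8: sp3
C9: sp3
C4, C5 → 2 sp2 carbons.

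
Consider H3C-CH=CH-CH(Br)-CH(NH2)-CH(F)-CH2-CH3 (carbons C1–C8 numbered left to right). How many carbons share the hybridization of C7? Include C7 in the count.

6

C7 is sp3 (only σ bonds).
C1: sp3 ✓
C2: sp2
C3: sp2
C4: sp3 ✓
C5: sp3 ✓
C6: sp3 ✓
C7: sp3 ✓
C8: sp3 ✓
6 carbons are sp3.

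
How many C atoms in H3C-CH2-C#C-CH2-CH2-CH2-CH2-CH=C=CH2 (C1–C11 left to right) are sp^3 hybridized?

C1: sp3 ✓
C2: sp3 ✓
C3: sp
C4: sp
C5: sp3 ✓
C6: sp3 ✓
C7: sp3 ✓
C8: sp3 ✓
C9: sp2
C10: sp
C11: sp2
C1, C2, C5, C6, C7, C8 → 6 sp3 carbons.

6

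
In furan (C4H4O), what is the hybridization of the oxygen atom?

One O lone pair is in the aromatic π system (p orbital), the other is in an sp2 hybrid in the ring plane; O has two σ bonds + one in-plane lone pair → sp2.

sp2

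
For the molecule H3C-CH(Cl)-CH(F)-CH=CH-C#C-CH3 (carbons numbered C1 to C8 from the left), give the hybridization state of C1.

C1: 4 σ bonds — 4 electron domains, sp3.

sp3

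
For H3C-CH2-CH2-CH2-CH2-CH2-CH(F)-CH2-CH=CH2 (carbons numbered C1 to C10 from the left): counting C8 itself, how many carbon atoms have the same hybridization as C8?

C8 is sp3 (only σ bonds).
C1: sp3 ✓
C2: sp3 ✓
C3: sp3 ✓
C4: sp3 ✓
C5: sp3 ✓
C6: sp3 ✓
C7: sp3 ✓
C8: sp3 ✓
C9: sp2
C10: sp2
8 carbons are sp3.

8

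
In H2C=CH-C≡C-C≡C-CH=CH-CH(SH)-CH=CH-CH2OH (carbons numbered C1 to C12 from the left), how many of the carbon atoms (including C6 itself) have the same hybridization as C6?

C6 is sp (two π bonds).
C1: sp2
C2: sp2
C3: sp ✓
C4: sp ✓
C5: sp ✓
C6: sp ✓
C7: sp2
C8: sp2
C9: sp3
C10: sp2
C11: sp2
C12: sp3
4 carbons are sp.

4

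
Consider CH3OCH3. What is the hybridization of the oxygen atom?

Two σ bonds + two lone pairs = steric number 4 → sp3.

sp3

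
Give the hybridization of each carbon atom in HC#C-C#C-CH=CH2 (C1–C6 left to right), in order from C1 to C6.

C1 has 2 σ bonds, plus two π bonds: steric number 2 → sp.
C2 (2 σ bonds, plus two π bonds) has steric number 2: sp.
C3: 2 σ bonds, plus two π bonds — 2 electron domains, sp.
C4 has 2 σ bonds, plus two π bonds: steric number 2 → sp.
C5 carries 3 σ bonds, plus one π bond, giving a steric number of 3, so it is sp2.
C6 has 3 σ bonds, plus one π bond: steric number 3 → sp2.

C1 sp, C2 sp, C3 sp, C4 sp, C5 sp2, C6 sp2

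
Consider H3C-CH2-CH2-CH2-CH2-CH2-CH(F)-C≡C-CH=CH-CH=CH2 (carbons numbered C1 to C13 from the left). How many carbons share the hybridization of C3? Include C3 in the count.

7

C3 is sp3 (only σ bonds).
C1: sp3 ✓
C2: sp3 ✓
C3: sp3 ✓
C4: sp3 ✓
C5: sp3 ✓
C6: sp3 ✓
C7: sp3 ✓
C8: sp
C9: sp
C10: sp2
C11: sp2
C12: sp2
C13: sp2
7 carbons are sp3.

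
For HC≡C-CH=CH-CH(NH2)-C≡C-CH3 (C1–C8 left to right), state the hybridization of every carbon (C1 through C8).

C1 (2 σ bonds, plus two π bonds) has steric number 2: sp.
C2 (2 σ bonds, plus two π bonds) has steric number 2: sp.
C3 carries 3 σ bonds, plus one π bond, giving a steric number of 3, so it is sp2.
C4 has 3 σ bonds, plus one π bond: steric number 3 → sp2.
C5 — 4 σ bonds. Steric number 4, so sp3.
C6 is sp: 2 σ bonds, plus two π bonds, 2 electron-density regions.
C7 has 2 σ bonds, plus two π bonds: steric number 2 → sp.
C8 (4 σ bonds) has steric number 4: sp3.

C1 sp, C2 sp, C3 sp2, C4 sp2, C5 sp3, C6 sp, C7 sp, C8 sp3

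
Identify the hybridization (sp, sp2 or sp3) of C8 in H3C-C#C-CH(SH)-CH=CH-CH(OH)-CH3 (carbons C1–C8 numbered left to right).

sp^3

C8 has 4 σ bonds: steric number 4 → sp3.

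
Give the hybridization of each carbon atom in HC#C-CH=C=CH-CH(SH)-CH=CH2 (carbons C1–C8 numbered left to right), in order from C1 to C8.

C1 sp, C2 sp, C3 sp2, C4 sp, C5 sp2, C6 sp3, C7 sp2, C8 sp2

C1: 2 σ bonds, plus two π bonds — 2 electron domains, sp.
C2: 2 σ bonds, plus two π bonds — 2 electron domains, sp.
C3 is sp2: 3 σ bonds, plus one π bond, 3 electron-density regions.
C4 (2 σ bonds, plus two π bonds) has steric number 2: sp.
C5: 3 σ bonds, plus one π bond — 3 electron domains, sp2.
C6: 4 σ bonds; 4 regions of electron density → sp3.
C7 (3 σ bonds, plus one π bond) has steric number 3: sp2.
C8 has 3 σ bonds, plus one π bond: steric number 3 → sp2.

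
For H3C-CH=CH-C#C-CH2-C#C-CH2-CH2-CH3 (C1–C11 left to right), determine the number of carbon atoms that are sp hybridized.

C1: sp3
C2: sp2
C3: sp2
C4: sp ✓
C5: sp ✓
C6: sp3
C7: sp ✓
C8: sp ✓
C9: sp3
C10: sp3
C11: sp3
C4, C5, C7, C8 → 4 sp carbons.

4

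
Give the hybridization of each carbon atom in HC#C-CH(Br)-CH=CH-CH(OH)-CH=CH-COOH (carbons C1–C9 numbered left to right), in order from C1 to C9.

C1 sp, C2 sp, C3 sp3, C4 sp2, C5 sp2, C6 sp3, C7 sp2, C8 sp2, C9 sp2

C1 (2 σ bonds, plus two π bonds) has steric number 2: sp.
C2 is sp: 2 σ bonds, plus two π bonds, 2 electron-density regions.
C3 carries 4 σ bonds, giving a steric number of 4, so it is sp3.
C4 (3 σ bonds, plus one π bond) has steric number 3: sp2.
C5 (3 σ bonds, plus one π bond) has steric number 3: sp2.
C6 — 4 σ bonds. Steric number 4, so sp3.
C7 (3 σ bonds, plus one π bond) has steric number 3: sp2.
C8 is sp2: 3 σ bonds, plus one π bond, 3 electron-density regions.
C9 (3 σ bonds, plus one π bond) has steric number 3: sp2.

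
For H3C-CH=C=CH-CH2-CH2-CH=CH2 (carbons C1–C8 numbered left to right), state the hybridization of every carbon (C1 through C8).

C1 sp3, C2 sp2, C3 sp, C4 sp2, C5 sp3, C6 sp3, C7 sp2, C8 sp2

C1 is sp3: 4 σ bonds, 4 electron-density regions.
C2: 3 σ bonds, plus one π bond — 3 electron domains, sp2.
C3 is sp: 2 σ bonds, plus two π bonds, 2 electron-density regions.
C4 (3 σ bonds, plus one π bond) has steric number 3: sp2.
C5: 4 σ bonds; 4 regions of electron density → sp3.
C6 (4 σ bonds) has steric number 4: sp3.
C7 has 3 σ bonds, plus one π bond: steric number 3 → sp2.
C8 — 3 σ bonds, plus one π bond. Steric number 3, so sp2.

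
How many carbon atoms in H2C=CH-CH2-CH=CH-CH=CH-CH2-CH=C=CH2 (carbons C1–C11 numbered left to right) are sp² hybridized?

C1: sp2 ✓
C2: sp2 ✓
C3: sp3
C4: sp2 ✓
C5: sp2 ✓
C6: sp2 ✓
C7: sp2 ✓
C8: sp3
C9: sp2 ✓
C10: sp
C11: sp2 ✓
C1, C2, C4, C5, C6, C7, C9, C11 → 8 sp2 carbons.

8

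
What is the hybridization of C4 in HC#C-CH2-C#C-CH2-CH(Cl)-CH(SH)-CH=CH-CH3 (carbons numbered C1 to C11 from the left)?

C4 (2 σ bonds, plus two π bonds) has steric number 2: sp.

sp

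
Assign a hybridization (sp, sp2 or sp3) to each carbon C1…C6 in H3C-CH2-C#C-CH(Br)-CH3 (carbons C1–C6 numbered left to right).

C1 — 4 σ bonds. Steric number 4, so sp3.
C2 — 4 σ bonds. Steric number 4, so sp3.
C3 has 2 σ bonds, plus two π bonds: steric number 2 → sp.
C4 is sp: 2 σ bonds, plus two π bonds, 2 electron-density regions.
C5 — 4 σ bonds. Steric number 4, so sp3.
C6 carries 4 σ bonds, giving a steric number of 4, so it is sp3.

C1 sp3, C2 sp3, C3 sp, C4 sp, C5 sp3, C6 sp3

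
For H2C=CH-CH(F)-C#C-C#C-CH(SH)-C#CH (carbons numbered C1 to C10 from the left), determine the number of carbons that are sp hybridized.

C1: sp2
C2: sp2
C3: sp3
C4: sp ✓
C5: sp ✓
C6: sp ✓
C7: sp ✓
C8: sp3
C9: sp ✓
C10: sp ✓
C4, C5, C6, C7, C9, C10 → 6 sp carbons.

6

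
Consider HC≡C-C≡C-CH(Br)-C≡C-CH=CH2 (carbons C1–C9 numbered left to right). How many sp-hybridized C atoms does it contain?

C1: sp ✓
C2: sp ✓
C3: sp ✓
C4: sp ✓
C5: sp3
C6: sp ✓
C7: sp ✓
C8: sp2
C9: sp2
C1, C2, C3, C4, C6, C7 → 6 sp carbons.

6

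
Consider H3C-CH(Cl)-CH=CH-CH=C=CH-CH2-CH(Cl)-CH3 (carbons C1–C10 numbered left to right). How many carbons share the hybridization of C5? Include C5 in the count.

C5 is sp2 (one π bond).
C1: sp3
C2: sp3
C3: sp2 ✓
C4: sp2 ✓
C5: sp2 ✓
C6: sp
C7: sp2 ✓
C8: sp3
C9: sp3
C10: sp3
4 carbons are sp2.

4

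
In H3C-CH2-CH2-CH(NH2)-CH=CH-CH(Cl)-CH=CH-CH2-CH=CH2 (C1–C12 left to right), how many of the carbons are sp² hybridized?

6

C1: sp3
C2: sp3
C3: sp3
C4: sp3
C5: sp2 ✓
C6: sp2 ✓
C7: sp3
C8: sp2 ✓
C9: sp2 ✓
C10: sp3
C11: sp2 ✓
C12: sp2 ✓
C5, C6, C8, C9, C11, C12 → 6 sp2 carbons.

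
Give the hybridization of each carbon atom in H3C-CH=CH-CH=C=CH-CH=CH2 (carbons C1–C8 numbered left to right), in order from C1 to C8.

C1 sp3, C2 sp2, C3 sp2, C4 sp2, C5 sp, C6 sp2, C7 sp2, C8 sp2

C1 is sp3: 4 σ bonds, 4 electron-density regions.
C2 carries 3 σ bonds, plus one π bond, giving a steric number of 3, so it is sp2.
C3 has 3 σ bonds, plus one π bond: steric number 3 → sp2.
C4: 3 σ bonds, plus one π bond; 3 regions of electron density → sp2.
C5 is sp: 2 σ bonds, plus two π bonds, 2 electron-density regions.
C6 carries 3 σ bonds, plus one π bond, giving a steric number of 3, so it is sp2.
C7 is sp2: 3 σ bonds, plus one π bond, 3 electron-density regions.
C8: 3 σ bonds, plus one π bond — 3 electron domains, sp2.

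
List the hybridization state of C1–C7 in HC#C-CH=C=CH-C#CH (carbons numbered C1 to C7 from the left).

C1 sp, C2 sp, C3 sp2, C4 sp, C5 sp2, C6 sp, C7 sp

C1: 2 σ bonds, plus two π bonds — 2 electron domains, sp.
C2 (2 σ bonds, plus two π bonds) has steric number 2: sp.
C3: 3 σ bonds, plus one π bond — 3 electron domains, sp2.
C4 is sp: 2 σ bonds, plus two π bonds, 2 electron-density regions.
C5 — 3 σ bonds, plus one π bond. Steric number 3, so sp2.
C6: 2 σ bonds, plus two π bonds; 2 regions of electron density → sp.
C7: 2 σ bonds, plus two π bonds; 2 regions of electron density → sp.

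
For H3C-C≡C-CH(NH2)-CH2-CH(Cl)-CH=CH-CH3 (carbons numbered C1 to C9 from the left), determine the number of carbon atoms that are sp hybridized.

C1: sp3
C2: sp ✓
C3: sp ✓
C4: sp3
C5: sp3
C6: sp3
C7: sp2
C8: sp2
C9: sp3
C2, C3 → 2 sp carbons.

2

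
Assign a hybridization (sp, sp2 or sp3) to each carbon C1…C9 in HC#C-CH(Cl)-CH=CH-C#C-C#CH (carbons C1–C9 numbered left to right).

C1 — 2 σ bonds, plus two π bonds. Steric number 2, so sp.
C2: 2 σ bonds, plus two π bonds; 2 regions of electron density → sp.
C3 carries 4 σ bonds, giving a steric number of 4, so it is sp3.
C4: 3 σ bonds, plus one π bond — 3 electron domains, sp2.
C5: 3 σ bonds, plus one π bond; 3 regions of electron density → sp2.
C6 (2 σ bonds, plus two π bonds) has steric number 2: sp.
C7 is sp: 2 σ bonds, plus two π bonds, 2 electron-density regions.
C8 (2 σ bonds, plus two π bonds) has steric number 2: sp.
C9 is sp: 2 σ bonds, plus two π bonds, 2 electron-density regions.

C1 sp, C2 sp, C3 sp3, C4 sp2, C5 sp2, C6 sp, C7 sp, C8 sp, C9 sp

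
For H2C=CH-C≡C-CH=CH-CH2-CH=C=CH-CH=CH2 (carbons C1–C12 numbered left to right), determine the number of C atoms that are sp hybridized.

C1: sp2
C2: sp2
C3: sp ✓
C4: sp ✓
C5: sp2
C6: sp2
C7: sp3
C8: sp2
C9: sp ✓
C10: sp2
C11: sp2
C12: sp2
C3, C4, C9 → 3 sp carbons.

3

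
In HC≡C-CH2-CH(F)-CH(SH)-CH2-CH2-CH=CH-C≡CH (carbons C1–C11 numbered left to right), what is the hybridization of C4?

C4: 4 σ bonds; 4 regions of electron density → sp3.

sp3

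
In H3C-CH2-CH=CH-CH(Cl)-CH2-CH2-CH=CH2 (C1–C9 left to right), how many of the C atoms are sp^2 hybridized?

C1: sp3
C2: sp3
C3: sp2 ✓
C4: sp2 ✓
C5: sp3
C6: sp3
C7: sp3
C8: sp2 ✓
C9: sp2 ✓
C3, C4, C8, C9 → 4 sp2 carbons.

4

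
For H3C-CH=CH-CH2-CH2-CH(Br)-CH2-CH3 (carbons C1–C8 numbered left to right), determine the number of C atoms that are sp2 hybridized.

C1: sp3
C2: sp2 ✓
C3: sp2 ✓
C4: sp3
C5: sp3
C6: sp3
C7: sp3
C8: sp3
C2, C3 → 2 sp2 carbons.

2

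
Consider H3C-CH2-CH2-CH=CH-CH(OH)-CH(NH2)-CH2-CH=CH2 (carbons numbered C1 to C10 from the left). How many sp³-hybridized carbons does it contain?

C1: sp3 ✓
C2: sp3 ✓
C3: sp3 ✓
C4: sp2
C5: sp2
C6: sp3 ✓
C7: sp3 ✓
C8: sp3 ✓
C9: sp2
C10: sp2
C1, C2, C3, C6, C7, C8 → 6 sp3 carbons.

6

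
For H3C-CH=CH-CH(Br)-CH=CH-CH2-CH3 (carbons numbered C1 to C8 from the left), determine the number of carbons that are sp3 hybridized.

C1: sp3 ✓
C2: sp2
C3: sp2
C4: sp3 ✓
C5: sp2
C6: sp2
C7: sp3 ✓
C8: sp3 ✓
C1, C4, C7, C8 → 4 sp3 carbons.

4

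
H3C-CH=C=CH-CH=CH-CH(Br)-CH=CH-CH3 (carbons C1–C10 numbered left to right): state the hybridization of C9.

C9 has 3 σ bonds, plus one π bond: steric number 3 → sp2.

sp^2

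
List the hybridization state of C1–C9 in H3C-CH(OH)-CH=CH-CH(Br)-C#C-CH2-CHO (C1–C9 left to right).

C1 sp3, C2 sp3, C3 sp2, C4 sp2, C5 sp3, C6 sp, C7 sp, C8 sp3, C9 sp2

C1 — 4 σ bonds. Steric number 4, so sp3.
C2: 4 σ bonds; 4 regions of electron density → sp3.
C3: 3 σ bonds, plus one π bond — 3 electron domains, sp2.
C4 is sp2: 3 σ bonds, plus one π bond, 3 electron-density regions.
C5: 4 σ bonds — 4 electron domains, sp3.
C6 (2 σ bonds, plus two π bonds) has steric number 2: sp.
C7: 2 σ bonds, plus two π bonds — 2 electron domains, sp.
C8 has 4 σ bonds: steric number 4 → sp3.
C9: 3 σ bonds, plus one π bond; 3 regions of electron density → sp2.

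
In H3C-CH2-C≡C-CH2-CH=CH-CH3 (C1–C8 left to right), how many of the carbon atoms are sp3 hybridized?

4

C1: sp3 ✓
C2: sp3 ✓
C3: sp
C4: sp
C5: sp3 ✓
C6: sp2
C7: sp2
C8: sp3 ✓
C1, C2, C5, C8 → 4 sp3 carbons.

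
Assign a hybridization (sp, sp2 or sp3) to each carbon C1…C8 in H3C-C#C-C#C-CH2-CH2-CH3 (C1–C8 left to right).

C1 (4 σ bonds) has steric number 4: sp3.
C2 carries 2 σ bonds, plus two π bonds, giving a steric number of 2, so it is sp.
C3 is sp: 2 σ bonds, plus two π bonds, 2 electron-density regions.
C4 has 2 σ bonds, plus two π bonds: steric number 2 → sp.
C5 has 2 σ bonds, plus two π bonds: steric number 2 → sp.
C6 carries 4 σ bonds, giving a steric number of 4, so it is sp3.
C7 is sp3: 4 σ bonds, 4 electron-density regions.
C8 carries 4 σ bonds, giving a steric number of 4, so it is sp3.

C1 sp3, C2 sp, C3 sp, C4 sp, C5 sp, C6 sp3, C7 sp3, C8 sp3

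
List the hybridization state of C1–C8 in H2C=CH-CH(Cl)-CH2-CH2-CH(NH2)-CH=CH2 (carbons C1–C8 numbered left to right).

C1 — 3 σ bonds, plus one π bond. Steric number 3, so sp2.
C2 has 3 σ bonds, plus one π bond: steric number 3 → sp2.
C3 carries 4 σ bonds, giving a steric number of 4, so it is sp3.
C4 has 4 σ bonds: steric number 4 → sp3.
C5 is sp3: 4 σ bonds, 4 electron-density regions.
C6 has 4 σ bonds: steric number 4 → sp3.
C7 carries 3 σ bonds, plus one π bond, giving a steric number of 3, so it is sp2.
C8 — 3 σ bonds, plus one π bond. Steric number 3, so sp2.

C1 sp2, C2 sp2, C3 sp3, C4 sp3, C5 sp3, C6 sp3, C7 sp2, C8 sp2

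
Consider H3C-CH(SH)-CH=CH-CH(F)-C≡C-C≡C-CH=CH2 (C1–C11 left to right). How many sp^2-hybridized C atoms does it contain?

4

C1: sp3
C2: sp3
C3: sp2 ✓
C4: sp2 ✓
C5: sp3
C6: sp
C7: sp
C8: sp
C9: sp
C10: sp2 ✓
C11: sp2 ✓
C3, C4, C10, C11 → 4 sp2 carbons.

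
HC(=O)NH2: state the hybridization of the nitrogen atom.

sp²

Amide resonance delocalises the N lone pair; N is planar sp2.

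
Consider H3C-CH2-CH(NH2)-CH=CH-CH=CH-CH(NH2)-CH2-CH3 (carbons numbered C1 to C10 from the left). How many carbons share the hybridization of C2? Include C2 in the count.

C2 is sp3 (only σ bonds).
C1: sp3 ✓
C2: sp3 ✓
C3: sp3 ✓
C4: sp2
C5: sp2
C6: sp2
C7: sp2
C8: sp3 ✓
C9: sp3 ✓
C10: sp3 ✓
6 carbons are sp3.

6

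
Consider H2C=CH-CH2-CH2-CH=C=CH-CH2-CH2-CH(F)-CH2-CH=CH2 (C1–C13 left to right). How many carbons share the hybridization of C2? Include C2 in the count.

C2 is sp2 (one π bond).
C1: sp2 ✓
C2: sp2 ✓
C3: sp3
C4: sp3
C5: sp2 ✓
C6: sp
C7: sp2 ✓
C8: sp3
C9: sp3
C10: sp3
C11: sp3
C12: sp2 ✓
C13: sp2 ✓
6 carbons are sp2.

6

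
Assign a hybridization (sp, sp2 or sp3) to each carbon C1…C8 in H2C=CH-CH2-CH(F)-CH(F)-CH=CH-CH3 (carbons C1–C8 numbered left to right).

C1 sp2, C2 sp2, C3 sp3, C4 sp3, C5 sp3, C6 sp2, C7 sp2, C8 sp3

C1 has 3 σ bonds, plus one π bond: steric number 3 → sp2.
C2: 3 σ bonds, plus one π bond — 3 electron domains, sp2.
C3 carries 4 σ bonds, giving a steric number of 4, so it is sp3.
C4: 4 σ bonds — 4 electron domains, sp3.
C5 has 4 σ bonds: steric number 4 → sp3.
C6 carries 3 σ bonds, plus one π bond, giving a steric number of 3, so it is sp2.
C7 has 3 σ bonds, plus one π bond: steric number 3 → sp2.
C8 has 4 σ bonds: steric number 4 → sp3.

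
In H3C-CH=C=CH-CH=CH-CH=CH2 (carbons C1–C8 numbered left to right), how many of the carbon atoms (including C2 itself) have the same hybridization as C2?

C2 is sp2 (one π bond).
C1: sp3
C2: sp2 ✓
C3: sp
C4: sp2 ✓
C5: sp2 ✓
C6: sp2 ✓
C7: sp2 ✓
C8: sp2 ✓
6 carbons are sp2.

6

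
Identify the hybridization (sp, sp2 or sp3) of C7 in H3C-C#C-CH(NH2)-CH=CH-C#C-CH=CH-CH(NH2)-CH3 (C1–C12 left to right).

sp

C7 is sp: 2 σ bonds, plus two π bonds, 2 electron-density regions.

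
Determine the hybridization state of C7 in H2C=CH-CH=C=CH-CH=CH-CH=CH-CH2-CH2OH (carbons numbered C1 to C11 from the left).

sp²

C7: 3 σ bonds, plus one π bond; 3 regions of electron density → sp2.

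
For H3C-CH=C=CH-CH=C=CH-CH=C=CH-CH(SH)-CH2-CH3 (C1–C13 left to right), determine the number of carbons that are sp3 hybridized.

4

C1: sp3 ✓
C2: sp2
C3: sp
C4: sp2
C5: sp2
C6: sp
C7: sp2
C8: sp2
C9: sp
C10: sp2
C11: sp3 ✓
C12: sp3 ✓
C13: sp3 ✓
C1, C11, C12, C13 → 4 sp3 carbons.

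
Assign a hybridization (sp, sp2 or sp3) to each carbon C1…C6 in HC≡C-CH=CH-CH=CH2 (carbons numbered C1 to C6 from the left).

C1 sp, C2 sp, C3 sp2, C4 sp2, C5 sp2, C6 sp2

C1: 2 σ bonds, plus two π bonds; 2 regions of electron density → sp.
C2 carries 2 σ bonds, plus two π bonds, giving a steric number of 2, so it is sp.
C3 is sp2: 3 σ bonds, plus one π bond, 3 electron-density regions.
C4: 3 σ bonds, plus one π bond; 3 regions of electron density → sp2.
C5 is sp2: 3 σ bonds, plus one π bond, 3 electron-density regions.
C6 — 3 σ bonds, plus one π bond. Steric number 3, so sp2.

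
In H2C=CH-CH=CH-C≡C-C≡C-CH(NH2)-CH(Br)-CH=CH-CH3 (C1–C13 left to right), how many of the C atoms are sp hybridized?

4

C1: sp2
C2: sp2
C3: sp2
C4: sp2
C5: sp ✓
C6: sp ✓
C7: sp ✓
C8: sp ✓
C9: sp3
C10: sp3
C11: sp2
C12: sp2
C13: sp3
C5, C6, C7, C8 → 4 sp carbons.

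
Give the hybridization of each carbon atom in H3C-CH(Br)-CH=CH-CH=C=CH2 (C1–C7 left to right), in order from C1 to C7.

C1 sp3, C2 sp3, C3 sp2, C4 sp2, C5 sp2, C6 sp, C7 sp2

C1 has 4 σ bonds: steric number 4 → sp3.
C2: 4 σ bonds; 4 regions of electron density → sp3.
C3 has 3 σ bonds, plus one π bond: steric number 3 → sp2.
C4: 3 σ bonds, plus one π bond; 3 regions of electron density → sp2.
C5 carries 3 σ bonds, plus one π bond, giving a steric number of 3, so it is sp2.
C6 has 2 σ bonds, plus two π bonds: steric number 2 → sp.
C7 has 3 σ bonds, plus one π bond: steric number 3 → sp2.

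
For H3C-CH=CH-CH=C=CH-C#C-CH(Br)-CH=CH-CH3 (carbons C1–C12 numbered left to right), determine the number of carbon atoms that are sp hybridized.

3

C1: sp3
C2: sp2
C3: sp2
C4: sp2
C5: sp ✓
C6: sp2
C7: sp ✓
C8: sp ✓
C9: sp3
C10: sp2
C11: sp2
C12: sp3
C5, C7, C8 → 3 sp carbons.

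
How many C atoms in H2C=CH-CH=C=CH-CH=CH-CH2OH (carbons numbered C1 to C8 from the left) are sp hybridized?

C1: sp2
C2: sp2
C3: sp2
C4: sp ✓
C5: sp2
C6: sp2
C7: sp2
C8: sp3
C4 → 1 sp carbon.

1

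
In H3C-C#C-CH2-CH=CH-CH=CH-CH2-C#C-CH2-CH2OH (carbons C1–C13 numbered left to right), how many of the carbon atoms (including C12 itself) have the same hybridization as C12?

5

C12 is sp3 (only σ bonds).
C1: sp3 ✓
C2: sp
C3: sp
C4: sp3 ✓
C5: sp2
C6: sp2
C7: sp2
C8: sp2
C9: sp3 ✓
C10: sp
C11: sp
C12: sp3 ✓
C13: sp3 ✓
5 carbons are sp3.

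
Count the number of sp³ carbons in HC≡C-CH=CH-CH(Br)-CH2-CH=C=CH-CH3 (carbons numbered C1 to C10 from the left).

C1: sp
C2: sp
C3: sp2
C4: sp2
C5: sp3 ✓
C6: sp3 ✓
C7: sp2
C8: sp
C9: sp2
C10: sp3 ✓
C5, C6, C10 → 3 sp3 carbons.

3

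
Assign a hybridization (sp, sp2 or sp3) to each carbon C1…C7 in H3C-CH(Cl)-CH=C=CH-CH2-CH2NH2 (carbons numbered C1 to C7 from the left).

C1 (4 σ bonds) has steric number 4: sp3.
C2 (4 σ bonds) has steric number 4: sp3.
C3 is sp2: 3 σ bonds, plus one π bond, 3 electron-density regions.
C4 has 2 σ bonds, plus two π bonds: steric number 2 → sp.
C5 — 3 σ bonds, plus one π bond. Steric number 3, so sp2.
C6 has 4 σ bonds: steric number 4 → sp3.
C7 — 4 σ bonds. Steric number 4, so sp3.

C1 sp3, C2 sp3, C3 sp2, C4 sp, C5 sp2, C6 sp3, C7 sp3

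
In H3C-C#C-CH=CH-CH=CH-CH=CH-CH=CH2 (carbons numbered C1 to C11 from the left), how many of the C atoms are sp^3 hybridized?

1

C1: sp3 ✓
C2: sp
C3: sp
C4: sp2
C5: sp2
C6: sp2
C7: sp2
C8: sp2
C9: sp2
C10: sp2
C11: sp2
C1 → 1 sp3 carbon.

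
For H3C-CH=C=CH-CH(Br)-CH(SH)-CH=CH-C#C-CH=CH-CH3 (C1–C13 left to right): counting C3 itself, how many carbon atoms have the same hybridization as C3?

3

C3 is sp (two π bonds).
C1: sp3
C2: sp2
C3: sp ✓
C4: sp2
C5: sp3
C6: sp3
C7: sp2
C8: sp2
C9: sp ✓
C10: sp ✓
C11: sp2
C12: sp2
C13: sp3
3 carbons are sp.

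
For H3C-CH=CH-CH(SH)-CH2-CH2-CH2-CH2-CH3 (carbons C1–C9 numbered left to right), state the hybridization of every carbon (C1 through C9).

C1 has 4 σ bonds: steric number 4 → sp3.
C2 carries 3 σ bonds, plus one π bond, giving a steric number of 3, so it is sp2.
C3: 3 σ bonds, plus one π bond; 3 regions of electron density → sp2.
C4 (4 σ bonds) has steric number 4: sp3.
C5 (4 σ bonds) has steric number 4: sp3.
C6 carries 4 σ bonds, giving a steric number of 4, so it is sp3.
C7 carries 4 σ bonds, giving a steric number of 4, so it is sp3.
C8: 4 σ bonds — 4 electron domains, sp3.
C9: 4 σ bonds — 4 electron domains, sp3.

C1 sp3, C2 sp2, C3 sp2, C4 sp3, C5 sp3, C6 sp3, C7 sp3, C8 sp3, C9 sp3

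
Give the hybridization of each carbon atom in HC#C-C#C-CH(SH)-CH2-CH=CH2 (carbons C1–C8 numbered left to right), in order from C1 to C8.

C1 is sp: 2 σ bonds, plus two π bonds, 2 electron-density regions.
C2 carries 2 σ bonds, plus two π bonds, giving a steric number of 2, so it is sp.
C3: 2 σ bonds, plus two π bonds; 2 regions of electron density → sp.
C4 carries 2 σ bonds, plus two π bonds, giving a steric number of 2, so it is sp.
C5: 4 σ bonds; 4 regions of electron density → sp3.
C6: 4 σ bonds — 4 electron domains, sp3.
C7: 3 σ bonds, plus one π bond; 3 regions of electron density → sp2.
C8 (3 σ bonds, plus one π bond) has steric number 3: sp2.

C1 sp, C2 sp, C3 sp, C4 sp, C5 sp3, C6 sp3, C7 sp2, C8 sp2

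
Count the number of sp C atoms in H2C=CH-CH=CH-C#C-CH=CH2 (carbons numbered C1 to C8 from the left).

2

C1: sp2
C2: sp2
C3: sp2
C4: sp2
C5: sp ✓
C6: sp ✓
C7: sp2
C8: sp2
C5, C6 → 2 sp carbons.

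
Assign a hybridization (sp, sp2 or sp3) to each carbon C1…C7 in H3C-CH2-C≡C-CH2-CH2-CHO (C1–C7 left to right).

C1 sp3, C2 sp3, C3 sp, C4 sp, C5 sp3, C6 sp3, C7 sp2

C1 carries 4 σ bonds, giving a steric number of 4, so it is sp3.
C2 is sp3: 4 σ bonds, 4 electron-density regions.
C3 carries 2 σ bonds, plus two π bonds, giving a steric number of 2, so it is sp.
C4 has 2 σ bonds, plus two π bonds: steric number 2 → sp.
C5 (4 σ bonds) has steric number 4: sp3.
C6 (4 σ bonds) has steric number 4: sp3.
C7 has 3 σ bonds, plus one π bond: steric number 3 → sp2.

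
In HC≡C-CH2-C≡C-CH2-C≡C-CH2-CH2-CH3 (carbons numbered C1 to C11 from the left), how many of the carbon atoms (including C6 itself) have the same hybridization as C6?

5

C6 is sp3 (only σ bonds).
C1: sp
C2: sp
C3: sp3 ✓
C4: sp
C5: sp
C6: sp3 ✓
C7: sp
C8: sp
C9: sp3 ✓
C10: sp3 ✓
C11: sp3 ✓
5 carbons are sp3.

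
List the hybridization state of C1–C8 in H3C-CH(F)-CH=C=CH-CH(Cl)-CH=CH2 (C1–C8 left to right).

C1 sp3, C2 sp3, C3 sp2, C4 sp, C5 sp2, C6 sp3, C7 sp2, C8 sp2

C1 is sp3: 4 σ bonds, 4 electron-density regions.
C2: 4 σ bonds; 4 regions of electron density → sp3.
C3 has 3 σ bonds, plus one π bond: steric number 3 → sp2.
C4 carries 2 σ bonds, plus two π bonds, giving a steric number of 2, so it is sp.
C5 carries 3 σ bonds, plus one π bond, giving a steric number of 3, so it is sp2.
C6: 4 σ bonds; 4 regions of electron density → sp3.
C7 has 3 σ bonds, plus one π bond: steric number 3 → sp2.
C8 carries 3 σ bonds, plus one π bond, giving a steric number of 3, so it is sp2.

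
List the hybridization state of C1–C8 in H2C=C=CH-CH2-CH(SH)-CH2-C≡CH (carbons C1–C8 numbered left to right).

C1 sp2, C2 sp, C3 sp2, C4 sp3, C5 sp3, C6 sp3, C7 sp, C8 sp

C1: 3 σ bonds, plus one π bond — 3 electron domains, sp2.
C2 (2 σ bonds, plus two π bonds) has steric number 2: sp.
C3 is sp2: 3 σ bonds, plus one π bond, 3 electron-density regions.
C4 — 4 σ bonds. Steric number 4, so sp3.
C5 (4 σ bonds) has steric number 4: sp3.
C6 (4 σ bonds) has steric number 4: sp3.
C7 — 2 σ bonds, plus two π bonds. Steric number 2, so sp.
C8: 2 σ bonds, plus two π bonds; 2 regions of electron density → sp.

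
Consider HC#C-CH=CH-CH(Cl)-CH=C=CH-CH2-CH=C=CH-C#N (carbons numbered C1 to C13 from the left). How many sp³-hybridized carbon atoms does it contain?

C1: sp
C2: sp
C3: sp2
C4: sp2
C5: sp3 ✓
C6: sp2
C7: sp
C8: sp2
C9: sp3 ✓
C10: sp2
C11: sp
C12: sp2
C13: sp
C5, C9 → 2 sp3 carbons.

2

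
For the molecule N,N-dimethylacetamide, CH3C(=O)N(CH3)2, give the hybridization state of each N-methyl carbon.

Each N-methyl carbon (4 σ bonds) has steric number 4: sp3.

sp^3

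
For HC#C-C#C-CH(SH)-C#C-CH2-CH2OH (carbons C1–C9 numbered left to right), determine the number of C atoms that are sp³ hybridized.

3

C1: sp
C2: sp
C3: sp
C4: sp
C5: sp3 ✓
C6: sp
C7: sp
C8: sp3 ✓
C9: sp3 ✓
C5, C8, C9 → 3 sp3 carbons.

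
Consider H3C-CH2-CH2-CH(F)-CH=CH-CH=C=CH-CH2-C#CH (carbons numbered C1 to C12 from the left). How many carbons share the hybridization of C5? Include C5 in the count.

C5 is sp2 (one π bond).
C1: sp3
C2: sp3
C3: sp3
C4: sp3
C5: sp2 ✓
C6: sp2 ✓
C7: sp2 ✓
C8: sp
C9: sp2 ✓
C10: sp3
C11: sp
C12: sp
4 carbons are sp2.

4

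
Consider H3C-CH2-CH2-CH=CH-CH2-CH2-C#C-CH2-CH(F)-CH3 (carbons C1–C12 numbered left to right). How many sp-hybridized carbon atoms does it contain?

2

C1: sp3
C2: sp3
C3: sp3
C4: sp2
C5: sp2
C6: sp3
C7: sp3
C8: sp ✓
C9: sp ✓
C10: sp3
C11: sp3
C12: sp3
C8, C9 → 2 sp carbons.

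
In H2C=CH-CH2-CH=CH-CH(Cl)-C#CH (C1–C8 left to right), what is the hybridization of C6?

sp3

C6: 4 σ bonds — 4 electron domains, sp3.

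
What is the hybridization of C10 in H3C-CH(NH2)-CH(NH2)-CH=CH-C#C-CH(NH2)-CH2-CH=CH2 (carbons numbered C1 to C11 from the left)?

C10 (3 σ bonds, plus one π bond) has steric number 3: sp2.

sp^2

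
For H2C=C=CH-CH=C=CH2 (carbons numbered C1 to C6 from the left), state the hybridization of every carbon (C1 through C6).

C1 sp2, C2 sp, C3 sp2, C4 sp2, C5 sp, C6 sp2

C1 — 3 σ bonds, plus one π bond. Steric number 3, so sp2.
C2: 2 σ bonds, plus two π bonds; 2 regions of electron density → sp.
C3 carries 3 σ bonds, plus one π bond, giving a steric number of 3, so it is sp2.
C4 carries 3 σ bonds, plus one π bond, giving a steric number of 3, so it is sp2.
C5 has 2 σ bonds, plus two π bonds: steric number 2 → sp.
C6 carries 3 σ bonds, plus one π bond, giving a steric number of 3, so it is sp2.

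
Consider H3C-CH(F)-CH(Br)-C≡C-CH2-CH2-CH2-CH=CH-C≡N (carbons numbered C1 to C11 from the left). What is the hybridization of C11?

sp

C11 (2 σ bonds, plus two π bonds) has steric number 2: sp.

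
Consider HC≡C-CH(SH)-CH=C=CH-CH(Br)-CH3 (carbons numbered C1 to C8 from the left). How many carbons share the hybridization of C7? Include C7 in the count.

3

C7 is sp3 (only σ bonds).
C1: sp
C2: sp
C3: sp3 ✓
C4: sp2
C5: sp
C6: sp2
C7: sp3 ✓
C8: sp3 ✓
3 carbons are sp3.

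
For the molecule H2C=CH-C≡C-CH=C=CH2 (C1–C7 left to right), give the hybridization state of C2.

C2 (3 σ bonds, plus one π bond) has steric number 3: sp2.

sp^2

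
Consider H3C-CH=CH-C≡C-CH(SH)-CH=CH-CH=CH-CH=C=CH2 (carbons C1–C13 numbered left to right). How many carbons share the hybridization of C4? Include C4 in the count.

3

C4 is sp (two π bonds).
C1: sp3
C2: sp2
C3: sp2
C4: sp ✓
C5: sp ✓
C6: sp3
C7: sp2
C8: sp2
C9: sp2
C10: sp2
C11: sp2
C12: sp ✓
C13: sp2
3 carbons are sp.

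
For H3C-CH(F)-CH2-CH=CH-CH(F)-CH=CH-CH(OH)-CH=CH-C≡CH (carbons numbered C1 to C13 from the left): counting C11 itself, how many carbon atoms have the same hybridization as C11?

6

C11 is sp2 (one π bond).
C1: sp3
C2: sp3
C3: sp3
C4: sp2 ✓
C5: sp2 ✓
C6: sp3
C7: sp2 ✓
C8: sp2 ✓
C9: sp3
C10: sp2 ✓
C11: sp2 ✓
C12: sp
C13: sp
6 carbons are sp2.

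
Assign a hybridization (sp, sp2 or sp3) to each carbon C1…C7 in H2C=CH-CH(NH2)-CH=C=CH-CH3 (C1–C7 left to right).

C1 sp2, C2 sp2, C3 sp3, C4 sp2, C5 sp, C6 sp2, C7 sp3

C1 is sp2: 3 σ bonds, plus one π bond, 3 electron-density regions.
C2 is sp2: 3 σ bonds, plus one π bond, 3 electron-density regions.
C3 — 4 σ bonds. Steric number 4, so sp3.
C4 — 3 σ bonds, plus one π bond. Steric number 3, so sp2.
C5 carries 2 σ bonds, plus two π bonds, giving a steric number of 2, so it is sp.
C6 has 3 σ bonds, plus one π bond: steric number 3 → sp2.
C7 carries 4 σ bonds, giving a steric number of 4, so it is sp3.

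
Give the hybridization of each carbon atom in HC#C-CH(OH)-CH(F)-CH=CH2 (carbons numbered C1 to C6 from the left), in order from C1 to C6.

C1 has 2 σ bonds, plus two π bonds: steric number 2 → sp.
C2: 2 σ bonds, plus two π bonds; 2 regions of electron density → sp.
C3: 4 σ bonds — 4 electron domains, sp3.
C4 is sp3: 4 σ bonds, 4 electron-density regions.
C5 (3 σ bonds, plus one π bond) has steric number 3: sp2.
C6 — 3 σ bonds, plus one π bond. Steric number 3, so sp2.

C1 sp, C2 sp, C3 sp3, C4 sp3, C5 sp2, C6 sp2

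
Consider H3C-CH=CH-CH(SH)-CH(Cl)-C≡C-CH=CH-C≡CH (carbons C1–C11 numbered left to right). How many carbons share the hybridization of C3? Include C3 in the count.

4

C3 is sp2 (one π bond).
C1: sp3
C2: sp2 ✓
C3: sp2 ✓
C4: sp3
C5: sp3
C6: sp
C7: sp
C8: sp2 ✓
C9: sp2 ✓
C10: sp
C11: sp
4 carbons are sp2.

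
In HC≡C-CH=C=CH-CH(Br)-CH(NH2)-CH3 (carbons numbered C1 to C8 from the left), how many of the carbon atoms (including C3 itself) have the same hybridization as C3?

2

C3 is sp2 (one π bond).
C1: sp
C2: sp
C3: sp2 ✓
C4: sp
C5: sp2 ✓
C6: sp3
C7: sp3
C8: sp3
2 carbons are sp2.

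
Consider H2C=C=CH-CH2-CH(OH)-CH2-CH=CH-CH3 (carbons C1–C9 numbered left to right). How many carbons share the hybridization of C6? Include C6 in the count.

4

C6 is sp3 (only σ bonds).
C1: sp2
C2: sp
C3: sp2
C4: sp3 ✓
C5: sp3 ✓
C6: sp3 ✓
C7: sp2
C8: sp2
C9: sp3 ✓
4 carbons are sp3.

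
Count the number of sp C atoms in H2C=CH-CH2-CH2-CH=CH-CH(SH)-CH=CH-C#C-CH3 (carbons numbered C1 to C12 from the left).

2

C1: sp2
C2: sp2
C3: sp3
C4: sp3
C5: sp2
C6: sp2
C7: sp3
C8: sp2
C9: sp2
C10: sp ✓
C11: sp ✓
C12: sp3
C10, C11 → 2 sp carbons.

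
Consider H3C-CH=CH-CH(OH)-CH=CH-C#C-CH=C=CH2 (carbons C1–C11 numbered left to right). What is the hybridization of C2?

sp²

C2 — 3 σ bonds, plus one π bond. Steric number 3, so sp2.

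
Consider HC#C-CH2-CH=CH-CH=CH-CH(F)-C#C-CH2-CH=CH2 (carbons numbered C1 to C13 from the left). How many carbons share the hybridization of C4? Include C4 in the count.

6

C4 is sp2 (one π bond).
C1: sp
C2: sp
C3: sp3
C4: sp2 ✓
C5: sp2 ✓
C6: sp2 ✓
C7: sp2 ✓
C8: sp3
C9: sp
C10: sp
C11: sp3
C12: sp2 ✓
C13: sp2 ✓
6 carbons are sp2.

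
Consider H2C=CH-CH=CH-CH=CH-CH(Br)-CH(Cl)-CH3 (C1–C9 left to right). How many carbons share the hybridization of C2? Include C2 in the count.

6

C2 is sp2 (one π bond).
C1: sp2 ✓
C2: sp2 ✓
C3: sp2 ✓
C4: sp2 ✓
C5: sp2 ✓
C6: sp2 ✓
C7: sp3
C8: sp3
C9: sp3
6 carbons are sp2.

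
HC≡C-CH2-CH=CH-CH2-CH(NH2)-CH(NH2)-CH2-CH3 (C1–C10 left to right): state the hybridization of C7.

C7 — 4 σ bonds. Steric number 4, so sp3.

sp3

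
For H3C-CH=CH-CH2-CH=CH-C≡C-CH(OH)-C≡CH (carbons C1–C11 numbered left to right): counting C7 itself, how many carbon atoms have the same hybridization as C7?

4

C7 is sp (two π bonds).
C1: sp3
C2: sp2
C3: sp2
C4: sp3
C5: sp2
C6: sp2
C7: sp ✓
C8: sp ✓
C9: sp3
C10: sp ✓
C11: sp ✓
4 carbons are sp.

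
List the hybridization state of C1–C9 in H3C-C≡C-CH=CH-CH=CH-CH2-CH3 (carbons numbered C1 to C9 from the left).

C1 sp3, C2 sp, C3 sp, C4 sp2, C5 sp2, C6 sp2, C7 sp2, C8 sp3, C9 sp3

C1: 4 σ bonds — 4 electron domains, sp3.
C2 has 2 σ bonds, plus two π bonds: steric number 2 → sp.
C3 is sp: 2 σ bonds, plus two π bonds, 2 electron-density regions.
C4: 3 σ bonds, plus one π bond; 3 regions of electron density → sp2.
C5 has 3 σ bonds, plus one π bond: steric number 3 → sp2.
C6 is sp2: 3 σ bonds, plus one π bond, 3 electron-density regions.
C7: 3 σ bonds, plus one π bond — 3 electron domains, sp2.
C8 has 4 σ bonds: steric number 4 → sp3.
C9 — 4 σ bonds. Steric number 4, so sp3.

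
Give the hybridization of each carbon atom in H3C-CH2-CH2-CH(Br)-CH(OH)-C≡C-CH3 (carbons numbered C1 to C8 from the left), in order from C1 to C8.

C1 sp3, C2 sp3, C3 sp3, C4 sp3, C5 sp3, C6 sp, C7 sp, C8 sp3

C1 carries 4 σ bonds, giving a steric number of 4, so it is sp3.
C2 has 4 σ bonds: steric number 4 → sp3.
C3 carries 4 σ bonds, giving a steric number of 4, so it is sp3.
C4: 4 σ bonds; 4 regions of electron density → sp3.
C5: 4 σ bonds — 4 electron domains, sp3.
C6: 2 σ bonds, plus two π bonds — 2 electron domains, sp.
C7 (2 σ bonds, plus two π bonds) has steric number 2: sp.
C8 (4 σ bonds) has steric number 4: sp3.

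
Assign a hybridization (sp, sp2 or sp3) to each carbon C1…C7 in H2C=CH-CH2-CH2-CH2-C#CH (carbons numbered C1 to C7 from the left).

C1 sp2, C2 sp2, C3 sp3, C4 sp3, C5 sp3, C6 sp, C7 sp

C1: 3 σ bonds, plus one π bond — 3 electron domains, sp2.
C2 is sp2: 3 σ bonds, plus one π bond, 3 electron-density regions.
C3: 4 σ bonds; 4 regions of electron density → sp3.
C4 is sp3: 4 σ bonds, 4 electron-density regions.
C5 has 4 σ bonds: steric number 4 → sp3.
C6 is sp: 2 σ bonds, plus two π bonds, 2 electron-density regions.
C7 — 2 σ bonds, plus two π bonds. Steric number 2, so sp.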